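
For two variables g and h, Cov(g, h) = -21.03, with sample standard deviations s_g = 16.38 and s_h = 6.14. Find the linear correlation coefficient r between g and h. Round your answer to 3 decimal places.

r = Cov(g,h) / (s_g · s_h) = -21.03 / (16.38 × 6.14)
  = -21.03 / 100.5732 ≈ -0.209

-0.209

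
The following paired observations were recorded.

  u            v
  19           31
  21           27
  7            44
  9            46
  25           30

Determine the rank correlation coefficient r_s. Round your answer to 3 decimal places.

-0.800

Rank u: 3, 4, 1, 2, 5
Rank v: 3, 1, 4, 5, 2
d = rank(u) − rank(v): 0, 3, -3, -3, 3; Σd² = 36
ρ = 1 − 6Σd² / [n(n²−1)] = 1 − 6×36 / (5×24) = 1 − 216/120 ≈ -0.800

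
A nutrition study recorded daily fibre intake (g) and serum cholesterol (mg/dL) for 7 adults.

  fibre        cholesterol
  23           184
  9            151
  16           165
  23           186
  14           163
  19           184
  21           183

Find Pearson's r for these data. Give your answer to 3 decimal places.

n = 7, Σx = 125, Σy = 1216, Σx² = 2393, Σy² = 212392, Σxy = 22130
nΣxy − ΣxΣy = 154910 − 152000 = 2910
nΣx² − (Σx)² = 16751 − 15625 = 1126; nΣy² − (Σy)² = 1486744 − 1478656 = 8088
r = 2910 / √(1126 × 8088) = 2910 / 3017.7952 ≈ 0.964

0.964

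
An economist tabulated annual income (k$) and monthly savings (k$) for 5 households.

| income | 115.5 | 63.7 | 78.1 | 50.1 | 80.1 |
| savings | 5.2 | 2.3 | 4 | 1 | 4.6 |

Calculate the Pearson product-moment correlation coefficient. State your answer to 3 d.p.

n = 5, Σx = 387.5, Σy = 17.1, Σx² = 32423.57, Σy² = 70.49, Σxy = 1478.07
nΣxy − ΣxΣy = 7390.35 − 6626.25 = 764.1
nΣx² − (Σx)² = 162117.85 − 150156.25 = 11961.6; nΣy² − (Σy)² = 352.45 − 292.41 = 60.04
r = 764.1 / √(11961.6 × 60.04) = 764.1 / 847.4517 ≈ 0.902

0.902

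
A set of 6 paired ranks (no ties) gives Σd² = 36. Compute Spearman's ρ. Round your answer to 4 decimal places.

ρ = 1 − 6Σd² / [n(n²−1)] = 1 − 6×36 / (6×35)
  = 1 − 216/210 = 1 − 1.02857 ≈ -0.0286

-0.0286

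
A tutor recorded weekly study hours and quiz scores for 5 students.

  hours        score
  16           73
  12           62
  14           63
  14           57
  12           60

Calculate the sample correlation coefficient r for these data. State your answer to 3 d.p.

n = 5, Σx = 68, Σy = 315, Σx² = 936, Σy² = 19991, Σxy = 4312
nΣxy − ΣxΣy = 21560 − 21420 = 140
nΣx² − (Σx)² = 4680 − 4624 = 56; nΣy² − (Σy)² = 99955 − 99225 = 730
r = 140 / √(56 × 730) = 140 / 202.1880 ≈ 0.692

0.692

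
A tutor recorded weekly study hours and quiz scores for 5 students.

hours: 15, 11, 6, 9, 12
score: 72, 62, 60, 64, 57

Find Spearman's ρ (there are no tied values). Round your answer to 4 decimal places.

0.3000

Rank hours: 5, 3, 1, 2, 4
Rank score: 5, 3, 2, 4, 1
d = rank(hours) − rank(score): 0, 0, -1, -2, 3; Σd² = 14
ρ = 1 − 6Σd² / [n(n²−1)] = 1 − 6×14 / (5×24) = 1 − 84/120 ≈ 0.3000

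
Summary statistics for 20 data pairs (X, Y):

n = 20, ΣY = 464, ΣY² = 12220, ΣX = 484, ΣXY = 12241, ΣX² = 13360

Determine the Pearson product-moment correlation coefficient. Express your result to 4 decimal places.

r = (nΣXY − ΣXΣY) / √[(nΣX² − (ΣX)²)(nΣY² − (ΣY)²)]
Numerator: 20×12241 − 484×464 = 20244
Denominator: √[(267200 − 234256)(244400 − 215296)] = √[32944 × 29104] = 30964.5309
r = 20244 / 30964.5309 ≈ 0.6538

0.6538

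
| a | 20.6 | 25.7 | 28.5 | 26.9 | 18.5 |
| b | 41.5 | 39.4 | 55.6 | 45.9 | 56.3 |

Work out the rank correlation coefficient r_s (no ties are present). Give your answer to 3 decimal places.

-0.100

Rank a: 2, 3, 5, 4, 1
Rank b: 2, 1, 4, 3, 5
d = rank(a) − rank(b): 0, 2, 1, 1, -4; Σd² = 22
ρ = 1 − 6Σd² / [n(n²−1)] = 1 − 6×22 / (5×24) = 1 − 132/120 ≈ -0.100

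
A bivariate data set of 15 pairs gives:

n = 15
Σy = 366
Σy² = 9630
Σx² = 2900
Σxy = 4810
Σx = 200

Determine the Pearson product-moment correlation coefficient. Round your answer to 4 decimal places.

-0.1733

r = (nΣxy − ΣxΣy) / √[(nΣx² − (Σx)²)(nΣy² − (Σy)²)]
Numerator: 15×4810 − 200×366 = -1050
Denominator: √[(43500 − 40000)(144450 − 133956)] = √[3500 × 10494] = 6060.4455
r = -1050 / 6060.4455 ≈ -0.1733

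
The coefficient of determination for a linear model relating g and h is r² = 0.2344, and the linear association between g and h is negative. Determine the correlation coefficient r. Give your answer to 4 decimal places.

-0.4841

|r| = √0.2344 = 0.4841
The association is negative, so r = −0.4841.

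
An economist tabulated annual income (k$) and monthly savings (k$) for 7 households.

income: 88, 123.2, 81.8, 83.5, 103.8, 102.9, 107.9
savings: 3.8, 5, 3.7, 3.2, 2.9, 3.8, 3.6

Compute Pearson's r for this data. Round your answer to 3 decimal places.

n = 7, Σx = 691.1, Σy = 26, Σx² = 69590.99, Σy² = 99.18, Σxy = 2600.74
nΣxy − ΣxΣy = 18205.18 − 17968.6 = 236.58
nΣx² − (Σx)² = 487136.93 − 477619.21 = 9517.72; nΣy² − (Σy)² = 694.26 − 676 = 18.26
r = 236.58 / √(9517.72 × 18.26) = 236.58 / 416.8856 ≈ 0.567

0.567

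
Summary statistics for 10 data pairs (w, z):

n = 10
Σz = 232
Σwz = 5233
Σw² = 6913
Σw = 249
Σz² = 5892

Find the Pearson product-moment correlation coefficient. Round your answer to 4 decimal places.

-0.9022

r = (nΣwz − ΣwΣz) / √[(nΣw² − (Σw)²)(nΣz² − (Σz)²)]
Numerator: 10×5233 − 249×232 = -5438
Denominator: √[(69130 − 62001)(58920 − 53824)] = √[7129 × 5096] = 6027.3862
r = -5438 / 6027.3862 ≈ -0.9022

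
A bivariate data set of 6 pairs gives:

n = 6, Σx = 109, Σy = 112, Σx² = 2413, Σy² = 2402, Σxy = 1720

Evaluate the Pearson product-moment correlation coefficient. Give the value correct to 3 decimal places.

r = (nΣxy − ΣxΣy) / √[(nΣx² − (Σx)²)(nΣy² − (Σy)²)]
Numerator: 6×1720 − 109×112 = -1888
Denominator: √[(14478 − 11881)(14412 − 12544)] = √[2597 × 1868] = 2202.5431
r = -1888 / 2202.5431 ≈ -0.857

-0.857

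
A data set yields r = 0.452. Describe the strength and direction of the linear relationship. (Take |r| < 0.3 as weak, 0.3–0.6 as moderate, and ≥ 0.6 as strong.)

r = 0.452 > 0 so the relationship is positive.
|r| = 0.452, which falls in the moderate range.

moderate positive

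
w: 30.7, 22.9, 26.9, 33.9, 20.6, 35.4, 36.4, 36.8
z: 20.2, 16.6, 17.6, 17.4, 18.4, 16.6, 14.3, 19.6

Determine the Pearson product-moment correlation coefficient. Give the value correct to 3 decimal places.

n = 8, Σw = 243.6, Σz = 140.7, Σw² = 7696.44, Σz² = 2498.89, Σwz = 4272.06
nΣwz − ΣwΣz = 34176.48 − 34274.52 = -98.04
nΣw² − (Σw)² = 61571.52 − 59340.96 = 2230.56; nΣz² − (Σz)² = 19991.12 − 19796.49 = 194.63
r = -98.04 / √(2230.56 × 194.63) = -98.04 / 658.8884 ≈ -0.149

-0.149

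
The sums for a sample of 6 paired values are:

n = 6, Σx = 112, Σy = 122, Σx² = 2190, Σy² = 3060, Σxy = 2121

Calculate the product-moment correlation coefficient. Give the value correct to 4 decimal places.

-0.6517

r = (nΣxy − ΣxΣy) / √[(nΣx² − (Σx)²)(nΣy² − (Σy)²)]
Numerator: 6×2121 − 112×122 = -938
Denominator: √[(13140 − 12544)(18360 − 14884)] = √[596 × 3476] = 1439.3387
r = -938 / 1439.3387 ≈ -0.6517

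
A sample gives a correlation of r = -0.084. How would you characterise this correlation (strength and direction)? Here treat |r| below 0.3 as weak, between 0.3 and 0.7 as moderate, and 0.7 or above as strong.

r = -0.084 < 0 so the relationship is negative.
|r| = 0.084, which falls in the weak range.

weak negative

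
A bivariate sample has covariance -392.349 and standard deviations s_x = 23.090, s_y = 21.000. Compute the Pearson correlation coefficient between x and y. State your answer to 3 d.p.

r = Cov(x,y) / (s_x · s_y) = -392.349 / (23.090 × 21.000)
  = -392.349 / 484.8900 ≈ -0.809

-0.809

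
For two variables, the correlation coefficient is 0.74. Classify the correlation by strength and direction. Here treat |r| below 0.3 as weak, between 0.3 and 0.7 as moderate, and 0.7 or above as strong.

strong positive

r = 0.74 > 0 so the relationship is positive.
|r| = 0.74, which falls in the strong range.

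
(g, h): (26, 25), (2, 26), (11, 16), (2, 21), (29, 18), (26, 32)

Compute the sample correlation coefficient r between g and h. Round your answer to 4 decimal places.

0.1795

n = 6, Σg = 96, Σh = 138, Σg² = 2322, Σh² = 3346, Σgh = 2274
nΣgh − ΣgΣh = 13644 − 13248 = 396
nΣg² − (Σg)² = 13932 − 9216 = 4716; nΣh² − (Σh)² = 20076 − 19044 = 1032
r = 396 / √(4716 × 1032) = 396 / 2206.1079 ≈ 0.1795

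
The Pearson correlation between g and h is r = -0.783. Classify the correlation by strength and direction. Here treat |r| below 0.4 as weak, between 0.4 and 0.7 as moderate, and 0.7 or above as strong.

r = -0.783 < 0 so the relationship is negative.
|r| = 0.783, which falls in the strong range.

strong negative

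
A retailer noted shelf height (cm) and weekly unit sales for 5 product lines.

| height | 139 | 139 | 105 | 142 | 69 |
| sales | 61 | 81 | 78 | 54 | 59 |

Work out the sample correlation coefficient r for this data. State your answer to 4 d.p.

n = 5, Σx = 594, Σy = 333, Σx² = 74592, Σy² = 22763, Σxy = 39667
nΣxy − ΣxΣy = 198335 − 197802 = 533
nΣx² − (Σx)² = 372960 − 352836 = 20124; nΣy² − (Σy)² = 113815 − 110889 = 2926
r = 533 / √(20124 × 2926) = 533 / 7673.5144 ≈ 0.0695

0.0695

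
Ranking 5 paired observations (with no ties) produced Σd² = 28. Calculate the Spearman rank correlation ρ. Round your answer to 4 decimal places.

-0.4000

ρ = 1 − 6Σd² / [n(n²−1)] = 1 − 6×28 / (5×24)
  = 1 − 168/120 = 1 − 1.40000 ≈ -0.4000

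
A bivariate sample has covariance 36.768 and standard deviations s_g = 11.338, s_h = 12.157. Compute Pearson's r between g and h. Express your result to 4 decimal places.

0.2668

r = Cov(g,h) / (s_g · s_h) = 36.768 / (11.338 × 12.157)
  = 36.768 / 137.8361 ≈ 0.2668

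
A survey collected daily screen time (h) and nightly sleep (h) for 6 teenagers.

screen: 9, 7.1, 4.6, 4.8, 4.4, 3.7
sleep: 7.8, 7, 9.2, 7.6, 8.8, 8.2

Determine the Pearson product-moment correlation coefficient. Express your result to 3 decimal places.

n = 6, Σx = 33.6, Σy = 48.6, Σx² = 208.66, Σy² = 396.92, Σxy = 267.76
nΣxy − ΣxΣy = 1606.56 − 1632.96 = -26.4
nΣx² − (Σx)² = 1251.96 − 1128.96 = 123; nΣy² − (Σy)² = 2381.52 − 2361.96 = 19.56
r = -26.4 / √(123 × 19.56) = -26.4 / 49.0498 ≈ -0.538

-0.538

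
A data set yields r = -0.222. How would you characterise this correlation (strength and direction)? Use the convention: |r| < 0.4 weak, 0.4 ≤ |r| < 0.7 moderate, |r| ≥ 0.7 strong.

weak negative

r = -0.222 < 0 so the relationship is negative.
|r| = 0.222, which falls in the weak range.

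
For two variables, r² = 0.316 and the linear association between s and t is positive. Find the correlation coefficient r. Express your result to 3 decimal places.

|r| = √0.316 = 0.562
The association is positive, so r = 0.562.

0.562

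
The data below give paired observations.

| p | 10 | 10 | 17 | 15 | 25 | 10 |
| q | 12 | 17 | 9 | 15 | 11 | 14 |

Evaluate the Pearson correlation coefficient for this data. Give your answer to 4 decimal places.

-0.5559

n = 6, Σp = 87, Σq = 78, Σp² = 1439, Σq² = 1056, Σpq = 1083
nΣpq − ΣpΣq = 6498 − 6786 = -288
nΣp² − (Σp)² = 8634 − 7569 = 1065; nΣq² − (Σq)² = 6336 − 6084 = 252
r = -288 / √(1065 × 252) = -288 / 518.0541 ≈ -0.5559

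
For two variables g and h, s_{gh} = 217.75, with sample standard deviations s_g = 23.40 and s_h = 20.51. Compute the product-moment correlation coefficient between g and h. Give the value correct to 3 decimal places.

0.454

r = Cov(g,h) / (s_g · s_h) = 217.75 / (23.40 × 20.51)
  = 217.75 / 479.9340 ≈ 0.454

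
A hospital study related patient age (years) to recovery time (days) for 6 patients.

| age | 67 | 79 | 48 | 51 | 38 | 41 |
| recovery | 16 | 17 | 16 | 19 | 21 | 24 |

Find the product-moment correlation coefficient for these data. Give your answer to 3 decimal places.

n = 6, Σx = 324, Σy = 113, Σx² = 18760, Σy² = 2179, Σxy = 5934
nΣxy − ΣxΣy = 35604 − 36612 = -1008
nΣx² − (Σx)² = 112560 − 104976 = 7584; nΣy² − (Σy)² = 13074 − 12769 = 305
r = -1008 / √(7584 × 305) = -1008 / 1520.8945 ≈ -0.663

-0.663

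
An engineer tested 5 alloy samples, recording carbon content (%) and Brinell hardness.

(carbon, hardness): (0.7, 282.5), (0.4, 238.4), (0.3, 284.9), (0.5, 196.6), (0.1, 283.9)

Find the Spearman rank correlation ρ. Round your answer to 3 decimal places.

Rank carbon: 5, 3, 2, 4, 1
Rank hardness: 3, 2, 5, 1, 4
d = rank(carbon) − rank(hardness): 2, 1, -3, 3, -3; Σd² = 32
ρ = 1 − 6Σd² / [n(n²−1)] = 1 − 6×32 / (5×24) = 1 − 192/120 ≈ -0.600

-0.600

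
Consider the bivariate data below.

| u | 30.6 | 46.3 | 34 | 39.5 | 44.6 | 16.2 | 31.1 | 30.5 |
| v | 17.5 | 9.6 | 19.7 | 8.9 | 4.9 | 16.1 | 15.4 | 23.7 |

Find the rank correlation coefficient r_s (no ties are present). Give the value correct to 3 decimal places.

-0.690

Rank u: 3, 8, 5, 6, 7, 1, 4, 2
Rank v: 6, 3, 7, 2, 1, 5, 4, 8
d = rank(u) − rank(v): -3, 5, -2, 4, 6, -4, 0, -6; Σd² = 142
ρ = 1 − 6Σd² / [n(n²−1)] = 1 − 6×142 / (8×63) = 1 − 852/504 ≈ -0.690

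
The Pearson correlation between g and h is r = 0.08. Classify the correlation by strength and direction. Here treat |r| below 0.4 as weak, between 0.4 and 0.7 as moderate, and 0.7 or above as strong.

r = 0.08 > 0 so the relationship is positive.
|r| = 0.08, which falls in the weak range.

weak positive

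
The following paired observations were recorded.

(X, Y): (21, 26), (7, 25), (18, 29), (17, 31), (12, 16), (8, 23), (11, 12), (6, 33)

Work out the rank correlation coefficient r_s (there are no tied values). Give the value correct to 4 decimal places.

Rank X: 8, 2, 7, 6, 5, 3, 4, 1
Rank Y: 5, 4, 6, 7, 2, 3, 1, 8
d = rank(X) − rank(Y): 3, -2, 1, -1, 3, 0, 3, -7; Σd² = 82
ρ = 1 − 6Σd² / [n(n²−1)] = 1 − 6×82 / (8×63) = 1 − 492/504 ≈ 0.0238

0.0238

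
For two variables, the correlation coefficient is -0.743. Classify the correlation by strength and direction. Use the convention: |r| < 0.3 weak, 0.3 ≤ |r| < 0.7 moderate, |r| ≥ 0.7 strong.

strong negative

r = -0.743 < 0 so the relationship is negative.
|r| = 0.743, which falls in the strong range.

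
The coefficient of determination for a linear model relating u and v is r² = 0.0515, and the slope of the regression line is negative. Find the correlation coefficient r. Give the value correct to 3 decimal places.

|r| = √0.0515 = 0.227
The association is negative, so r = −0.227.

-0.227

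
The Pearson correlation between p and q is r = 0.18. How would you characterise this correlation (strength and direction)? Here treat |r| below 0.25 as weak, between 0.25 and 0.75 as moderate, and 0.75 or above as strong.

r = 0.18 > 0 so the relationship is positive.
|r| = 0.18, which falls in the weak range.

weak positive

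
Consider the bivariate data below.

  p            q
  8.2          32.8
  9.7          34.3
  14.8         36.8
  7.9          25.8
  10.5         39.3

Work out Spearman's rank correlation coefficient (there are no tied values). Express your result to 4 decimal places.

Rank p: 2, 3, 5, 1, 4
Rank q: 2, 3, 4, 1, 5
d = rank(p) − rank(q): 0, 0, 1, 0, -1; Σd² = 2
ρ = 1 − 6Σd² / [n(n²−1)] = 1 − 6×2 / (5×24) = 1 − 12/120 ≈ 0.9000

0.9000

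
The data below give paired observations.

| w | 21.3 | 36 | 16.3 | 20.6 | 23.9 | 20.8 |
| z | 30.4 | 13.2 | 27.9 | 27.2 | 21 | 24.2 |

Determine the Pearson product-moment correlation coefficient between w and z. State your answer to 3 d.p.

n = 6, Σw = 138.9, Σz = 143.9, Σw² = 3443.59, Σz² = 3643.29, Σwz = 3143.07
nΣwz − ΣwΣz = 18858.42 − 19987.71 = -1129.29
nΣw² − (Σw)² = 20661.54 − 19293.21 = 1368.33; nΣz² − (Σz)² = 21859.74 − 20707.21 = 1152.53
r = -1129.29 / √(1368.33 × 1152.53) = -1129.29 / 1255.8031 ≈ -0.899

-0.899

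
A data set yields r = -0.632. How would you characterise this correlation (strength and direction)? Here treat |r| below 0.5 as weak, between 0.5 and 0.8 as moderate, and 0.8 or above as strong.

r = -0.632 < 0 so the relationship is negative.
|r| = 0.632, which falls in the moderate range.

moderate negative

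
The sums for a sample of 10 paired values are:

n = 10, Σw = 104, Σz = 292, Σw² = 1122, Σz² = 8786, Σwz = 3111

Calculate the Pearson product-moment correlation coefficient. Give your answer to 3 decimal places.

r = (nΣwz − ΣwΣz) / √[(nΣw² − (Σw)²)(nΣz² − (Σz)²)]
Numerator: 10×3111 − 104×292 = 742
Denominator: √[(11220 − 10816)(87860 − 85264)] = √[404 × 2596] = 1024.1016
r = 742 / 1024.1016 ≈ 0.725

0.725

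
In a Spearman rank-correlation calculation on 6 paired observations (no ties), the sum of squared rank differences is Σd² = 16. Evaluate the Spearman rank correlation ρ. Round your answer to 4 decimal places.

ρ = 1 − 6Σd² / [n(n²−1)] = 1 − 6×16 / (6×35)
  = 1 − 96/210 = 1 − 0.45714 ≈ 0.5429

0.5429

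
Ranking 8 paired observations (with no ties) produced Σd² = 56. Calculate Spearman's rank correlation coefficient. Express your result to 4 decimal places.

0.3333

ρ = 1 − 6Σd² / [n(n²−1)] = 1 − 6×56 / (8×63)
  = 1 − 336/504 = 1 − 0.66667 ≈ 0.3333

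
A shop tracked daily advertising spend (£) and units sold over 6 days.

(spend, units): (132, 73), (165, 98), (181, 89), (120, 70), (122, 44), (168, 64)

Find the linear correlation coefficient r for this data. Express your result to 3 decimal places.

n = 6, Σx = 888, Σy = 438, Σx² = 134918, Σy² = 33786, Σxy = 66435
nΣxy − ΣxΣy = 398610 − 388944 = 9666
nΣx² − (Σx)² = 809508 − 788544 = 20964; nΣy² − (Σy)² = 202716 − 191844 = 10872
r = 9666 / √(20964 × 10872) = 9666 / 15097.0397 ≈ 0.640

0.640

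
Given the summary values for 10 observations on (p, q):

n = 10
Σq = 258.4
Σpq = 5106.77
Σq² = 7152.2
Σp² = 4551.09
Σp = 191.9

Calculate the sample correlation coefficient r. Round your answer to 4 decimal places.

0.2305

r = (nΣpq − ΣpΣq) / √[(nΣp² − (Σp)²)(nΣq² − (Σq)²)]
Numerator: 10×5106.77 − 191.9×258.4 = 1480.74
Denominator: √[(45510.9 − 36825.61)(71522 − 66770.56)] = √[8685.29 × 4751.44] = 6423.9890
r = 1480.74 / 6423.9890 ≈ 0.2305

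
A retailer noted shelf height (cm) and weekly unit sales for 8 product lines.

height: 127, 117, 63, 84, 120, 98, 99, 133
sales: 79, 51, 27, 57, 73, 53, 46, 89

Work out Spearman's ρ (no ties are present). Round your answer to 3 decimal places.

Rank height: 7, 5, 1, 2, 6, 3, 4, 8
Rank sales: 7, 3, 1, 5, 6, 4, 2, 8
d = rank(height) − rank(sales): 0, 2, 0, -3, 0, -1, 2, 0; Σd² = 18
ρ = 1 − 6Σd² / [n(n²−1)] = 1 − 6×18 / (8×63) = 1 − 108/504 ≈ 0.786

0.786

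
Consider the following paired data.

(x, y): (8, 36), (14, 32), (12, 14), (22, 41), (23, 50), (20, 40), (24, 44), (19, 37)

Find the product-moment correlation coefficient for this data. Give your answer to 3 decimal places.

n = 8, Σx = 142, Σy = 294, Σx² = 2754, Σy² = 11602, Σxy = 5515
nΣxy − ΣxΣy = 44120 − 41748 = 2372
nΣx² − (Σx)² = 22032 − 20164 = 1868; nΣy² − (Σy)² = 92816 − 86436 = 6380
r = 2372 / √(1868 × 6380) = 2372 / 3452.2225 ≈ 0.687

0.687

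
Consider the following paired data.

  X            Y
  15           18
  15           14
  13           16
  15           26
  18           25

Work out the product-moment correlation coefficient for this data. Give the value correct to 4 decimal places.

n = 5, ΣX = 76, ΣY = 99, ΣX² = 1168, ΣY² = 2077, ΣXY = 1528
nΣXY − ΣXΣY = 7640 − 7524 = 116
nΣX² − (ΣX)² = 5840 − 5776 = 64; nΣY² − (ΣY)² = 10385 − 9801 = 584
r = 116 / √(64 × 584) = 116 / 193.3287 ≈ 0.6000

0.6000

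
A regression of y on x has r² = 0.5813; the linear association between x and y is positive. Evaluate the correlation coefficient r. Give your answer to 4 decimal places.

0.7624

|r| = √0.5813 = 0.7624
The association is positive, so r = 0.7624.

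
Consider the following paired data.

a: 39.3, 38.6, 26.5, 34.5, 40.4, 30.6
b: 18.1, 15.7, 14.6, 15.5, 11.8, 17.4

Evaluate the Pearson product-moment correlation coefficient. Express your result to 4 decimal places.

n = 6, Σa = 209.9, Σb = 93.1, Σa² = 7495.47, Σb² = 1469.51, Σab = 3248.16
nΣab − ΣaΣb = 19488.96 − 19541.69 = -52.73
nΣa² − (Σa)² = 44972.82 − 44058.01 = 914.81; nΣb² − (Σb)² = 8817.06 − 8667.61 = 149.45
r = -52.73 / √(914.81 × 149.45) = -52.73 / 369.7545 ≈ -0.1426

-0.1426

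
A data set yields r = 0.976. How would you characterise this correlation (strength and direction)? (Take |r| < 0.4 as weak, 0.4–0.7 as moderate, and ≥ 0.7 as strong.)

r = 0.976 > 0 so the relationship is positive.
|r| = 0.976, which falls in the strong range.

strong positive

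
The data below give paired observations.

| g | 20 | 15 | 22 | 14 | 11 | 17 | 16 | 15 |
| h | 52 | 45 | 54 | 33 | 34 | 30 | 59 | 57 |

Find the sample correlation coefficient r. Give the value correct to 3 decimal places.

n = 8, Σg = 130, Σh = 364, Σg² = 2196, Σh² = 17520, Σgh = 6048
nΣgh − ΣgΣh = 48384 − 47320 = 1064
nΣg² − (Σg)² = 17568 − 16900 = 668; nΣh² − (Σh)² = 140160 − 132496 = 7664
r = 1064 / √(668 × 7664) = 1064 / 2262.6427 ≈ 0.470

0.470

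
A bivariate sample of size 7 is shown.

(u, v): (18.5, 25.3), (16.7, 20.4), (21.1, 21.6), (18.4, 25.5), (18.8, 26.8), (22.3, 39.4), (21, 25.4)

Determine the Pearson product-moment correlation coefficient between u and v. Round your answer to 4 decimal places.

0.6263

n = 7, Σu = 136.8, Σv = 184.4, Σu² = 2696.64, Σv² = 5088.82, Σuv = 3649.55
nΣuv − ΣuΣv = 25546.85 − 25225.92 = 320.93
nΣu² − (Σu)² = 18876.48 − 18714.24 = 162.24; nΣv² − (Σv)² = 35621.74 − 34003.36 = 1618.38
r = 320.93 / √(162.24 × 1618.38) = 320.93 / 512.4119 ≈ 0.6263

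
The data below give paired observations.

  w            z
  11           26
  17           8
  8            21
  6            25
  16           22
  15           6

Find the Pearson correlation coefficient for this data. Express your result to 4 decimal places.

-0.6660

n = 6, Σw = 73, Σz = 108, Σw² = 991, Σz² = 2326, Σwz = 1182
nΣwz − ΣwΣz = 7092 − 7884 = -792
nΣw² − (Σw)² = 5946 − 5329 = 617; nΣz² − (Σz)² = 13956 − 11664 = 2292
r = -792 / √(617 × 2292) = -792 / 1189.1863 ≈ -0.6660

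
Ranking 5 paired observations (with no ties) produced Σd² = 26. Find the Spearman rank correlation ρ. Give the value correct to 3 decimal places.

ρ = 1 − 6Σd² / [n(n²−1)] = 1 − 6×26 / (5×24)
  = 1 − 156/120 = 1 − 1.3000 ≈ -0.300

-0.300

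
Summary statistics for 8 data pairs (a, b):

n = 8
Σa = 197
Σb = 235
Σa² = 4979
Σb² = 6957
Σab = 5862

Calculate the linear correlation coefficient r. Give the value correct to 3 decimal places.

r = (nΣab − ΣaΣb) / √[(nΣa² − (Σa)²)(nΣb² − (Σb)²)]
Numerator: 8×5862 − 197×235 = 601
Denominator: √[(39832 − 38809)(55656 − 55225)] = √[1023 × 431] = 664.0128
r = 601 / 664.0128 ≈ 0.905

0.905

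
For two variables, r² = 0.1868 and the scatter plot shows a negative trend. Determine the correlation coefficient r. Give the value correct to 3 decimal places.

|r| = √0.1868 = 0.432
The association is negative, so r = −0.432.

-0.432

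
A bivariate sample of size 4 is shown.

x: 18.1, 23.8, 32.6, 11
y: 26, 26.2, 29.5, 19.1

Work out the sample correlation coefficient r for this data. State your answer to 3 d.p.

0.930

n = 4, Σx = 85.5, Σy = 100.8, Σx² = 2077.81, Σy² = 2597.5, Σxy = 2265.96
nΣxy − ΣxΣy = 9063.84 − 8618.4 = 445.44
nΣx² − (Σx)² = 8311.24 − 7310.25 = 1000.99; nΣy² − (Σy)² = 10390 − 10160.64 = 229.36
r = 445.44 / √(1000.99 × 229.36) = 445.44 / 479.1524 ≈ 0.930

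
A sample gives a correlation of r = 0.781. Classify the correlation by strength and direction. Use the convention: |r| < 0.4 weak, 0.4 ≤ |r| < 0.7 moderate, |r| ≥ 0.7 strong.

strong positive

r = 0.781 > 0 so the relationship is positive.
|r| = 0.781, which falls in the strong range.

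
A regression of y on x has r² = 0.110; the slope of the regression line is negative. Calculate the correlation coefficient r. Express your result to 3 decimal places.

|r| = √0.110 = 0.332
The association is negative, so r = −0.332.

-0.332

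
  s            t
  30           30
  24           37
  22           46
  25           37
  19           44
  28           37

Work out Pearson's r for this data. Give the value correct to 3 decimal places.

n = 6, Σs = 148, Σt = 231, Σs² = 3730, Σt² = 9059, Σst = 5597
nΣst − ΣsΣt = 33582 − 34188 = -606
nΣs² − (Σs)² = 22380 − 21904 = 476; nΣt² − (Σt)² = 54354 − 53361 = 993
r = -606 / √(476 × 993) = -606 / 687.5085 ≈ -0.881

-0.881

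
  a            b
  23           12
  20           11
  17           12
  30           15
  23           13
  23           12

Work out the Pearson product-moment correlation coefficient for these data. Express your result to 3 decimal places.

0.840

n = 6, Σa = 136, Σb = 75, Σa² = 3176, Σb² = 947, Σab = 1725
nΣab − ΣaΣb = 10350 − 10200 = 150
nΣa² − (Σa)² = 19056 − 18496 = 560; nΣb² − (Σb)² = 5682 − 5625 = 57
r = 150 / √(560 × 57) = 150 / 178.6617 ≈ 0.840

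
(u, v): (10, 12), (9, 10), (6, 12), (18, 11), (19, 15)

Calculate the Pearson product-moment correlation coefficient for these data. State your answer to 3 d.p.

0.486

n = 5, Σu = 62, Σv = 60, Σu² = 902, Σv² = 734, Σuv = 765
nΣuv − ΣuΣv = 3825 − 3720 = 105
nΣu² − (Σu)² = 4510 − 3844 = 666; nΣv² − (Σv)² = 3670 − 3600 = 70
r = 105 / √(666 × 70) = 105 / 215.9167 ≈ 0.486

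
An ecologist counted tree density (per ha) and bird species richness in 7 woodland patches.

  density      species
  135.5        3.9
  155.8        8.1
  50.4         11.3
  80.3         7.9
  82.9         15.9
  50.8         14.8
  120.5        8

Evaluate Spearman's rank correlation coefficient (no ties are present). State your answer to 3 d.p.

Rank density: 6, 7, 1, 3, 4, 2, 5
Rank species: 1, 4, 5, 2, 7, 6, 3
d = rank(density) − rank(species): 5, 3, -4, 1, -3, -4, 2; Σd² = 80
ρ = 1 − 6Σd² / [n(n²−1)] = 1 − 6×80 / (7×48) = 1 − 480/336 ≈ -0.429

-0.429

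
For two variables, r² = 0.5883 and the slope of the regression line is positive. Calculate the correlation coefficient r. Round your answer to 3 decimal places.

|r| = √0.5883 = 0.767
The association is positive, so r = 0.767.

0.767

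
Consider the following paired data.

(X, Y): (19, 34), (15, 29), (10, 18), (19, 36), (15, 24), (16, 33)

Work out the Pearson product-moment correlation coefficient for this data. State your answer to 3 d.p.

0.936

n = 6, ΣX = 94, ΣY = 174, ΣX² = 1528, ΣY² = 5282, ΣXY = 2833
nΣXY − ΣXΣY = 16998 − 16356 = 642
nΣX² − (ΣX)² = 9168 − 8836 = 332; nΣY² − (ΣY)² = 31692 − 30276 = 1416
r = 642 / √(332 × 1416) = 642 / 685.6471 ≈ 0.936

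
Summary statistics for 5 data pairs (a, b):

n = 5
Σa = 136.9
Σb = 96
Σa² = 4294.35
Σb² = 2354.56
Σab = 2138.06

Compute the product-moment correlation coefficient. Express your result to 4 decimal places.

r = (nΣab − ΣaΣb) / √[(nΣa² − (Σa)²)(nΣb² − (Σb)²)]
Numerator: 5×2138.06 − 136.9×96 = -2452.1
Denominator: √[(21471.75 − 18741.61)(11772.8 − 9216)] = √[2730.14 × 2556.8] = 2642.0488
r = -2452.1 / 2642.0488 ≈ -0.9281

-0.9281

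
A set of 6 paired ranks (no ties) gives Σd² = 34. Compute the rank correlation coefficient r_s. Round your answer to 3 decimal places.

0.029

ρ = 1 − 6Σd² / [n(n²−1)] = 1 − 6×34 / (6×35)
  = 1 − 204/210 = 1 − 0.9714 ≈ 0.029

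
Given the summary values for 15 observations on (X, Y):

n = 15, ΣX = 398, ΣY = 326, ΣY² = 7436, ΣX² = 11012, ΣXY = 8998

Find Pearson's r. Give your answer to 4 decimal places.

r = (nΣXY − ΣXΣY) / √[(nΣX² − (ΣX)²)(nΣY² − (ΣY)²)]
Numerator: 15×8998 − 398×326 = 5222
Denominator: √[(165180 − 158404)(111540 − 106276)] = √[6776 × 5264] = 5972.3416
r = 5222 / 5972.3416 ≈ 0.8744

0.8744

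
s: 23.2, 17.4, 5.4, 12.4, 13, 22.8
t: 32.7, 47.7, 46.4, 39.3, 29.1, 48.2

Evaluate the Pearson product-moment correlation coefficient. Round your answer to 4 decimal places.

-0.0627

n = 6, Σs = 94.2, Σt = 243.4, Σs² = 1712.76, Σt² = 10212.08, Σst = 3803.76
nΣst − ΣsΣt = 22822.56 − 22928.28 = -105.72
nΣs² − (Σs)² = 10276.56 − 8873.64 = 1402.92; nΣt² − (Σt)² = 61272.48 − 59243.56 = 2028.92
r = -105.72 / √(1402.92 × 2028.92) = -105.72 / 1687.1314 ≈ -0.0627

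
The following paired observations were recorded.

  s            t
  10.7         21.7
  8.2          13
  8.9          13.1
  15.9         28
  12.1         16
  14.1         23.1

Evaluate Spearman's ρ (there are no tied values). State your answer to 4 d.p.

Rank s: 3, 1, 2, 6, 4, 5
Rank t: 4, 1, 2, 6, 3, 5
d = rank(s) − rank(t): -1, 0, 0, 0, 1, 0; Σd² = 2
ρ = 1 − 6Σd² / [n(n²−1)] = 1 − 6×2 / (6×35) = 1 − 12/210 ≈ 0.9429

0.9429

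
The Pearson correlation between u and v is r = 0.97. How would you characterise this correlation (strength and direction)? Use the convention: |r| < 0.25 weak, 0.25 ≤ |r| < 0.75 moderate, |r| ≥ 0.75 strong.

strong positive

r = 0.97 > 0 so the relationship is positive.
|r| = 0.97, which falls in the strong range.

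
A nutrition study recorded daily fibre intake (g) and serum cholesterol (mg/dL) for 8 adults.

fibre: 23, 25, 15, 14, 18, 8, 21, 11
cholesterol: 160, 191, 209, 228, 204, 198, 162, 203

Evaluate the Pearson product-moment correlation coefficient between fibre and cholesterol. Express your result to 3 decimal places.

-0.589

n = 8, Σx = 135, Σy = 1555, Σx² = 2525, Σy² = 306019, Σxy = 25673
nΣxy − ΣxΣy = 205384 − 209925 = -4541
nΣx² − (Σx)² = 20200 − 18225 = 1975; nΣy² − (Σy)² = 2448152 − 2418025 = 30127
r = -4541 / √(1975 × 30127) = -4541 / 7713.6778 ≈ -0.589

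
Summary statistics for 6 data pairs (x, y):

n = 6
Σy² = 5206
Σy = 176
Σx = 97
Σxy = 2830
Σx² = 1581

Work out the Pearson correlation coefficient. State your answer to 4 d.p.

r = (nΣxy − ΣxΣy) / √[(nΣx² − (Σx)²)(nΣy² − (Σy)²)]
Numerator: 6×2830 − 97×176 = -92
Denominator: √[(9486 − 9409)(31236 − 30976)] = √[77 × 260] = 141.4920
r = -92 / 141.4920 ≈ -0.6502

-0.6502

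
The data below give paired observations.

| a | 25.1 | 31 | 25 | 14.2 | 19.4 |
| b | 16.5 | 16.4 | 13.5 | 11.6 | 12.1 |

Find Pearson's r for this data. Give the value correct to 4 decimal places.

n = 5, Σa = 114.7, Σb = 70.1, Σa² = 2794.01, Σb² = 1004.43, Σab = 1659.51
nΣab − ΣaΣb = 8297.55 − 8040.47 = 257.08
nΣa² − (Σa)² = 13970.05 − 13156.09 = 813.96; nΣb² − (Σb)² = 5022.15 − 4914.01 = 108.14
r = 257.08 / √(813.96 × 108.14) = 257.08 / 296.6844 ≈ 0.8665

0.8665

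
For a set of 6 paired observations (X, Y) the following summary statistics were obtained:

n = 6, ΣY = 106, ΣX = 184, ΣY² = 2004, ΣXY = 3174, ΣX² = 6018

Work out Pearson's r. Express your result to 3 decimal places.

-0.345

r = (nΣXY − ΣXΣY) / √[(nΣX² − (ΣX)²)(nΣY² − (ΣY)²)]
Numerator: 6×3174 − 184×106 = -460
Denominator: √[(36108 − 33856)(12024 − 11236)] = √[2252 × 788] = 1332.1321
r = -460 / 1332.1321 ≈ -0.345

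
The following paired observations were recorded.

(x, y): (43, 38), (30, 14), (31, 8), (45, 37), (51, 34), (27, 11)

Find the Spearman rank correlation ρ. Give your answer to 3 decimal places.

0.600

Rank x: 4, 2, 3, 5, 6, 1
Rank y: 6, 3, 1, 5, 4, 2
d = rank(x) − rank(y): -2, -1, 2, 0, 2, -1; Σd² = 14
ρ = 1 − 6Σd² / [n(n²−1)] = 1 − 6×14 / (6×35) = 1 − 84/210 ≈ 0.600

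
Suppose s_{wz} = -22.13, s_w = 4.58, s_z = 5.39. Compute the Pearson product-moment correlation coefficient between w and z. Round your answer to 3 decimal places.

-0.896

r = Cov(w,z) / (s_w · s_z) = -22.13 / (4.58 × 5.39)
  = -22.13 / 24.6862 ≈ -0.896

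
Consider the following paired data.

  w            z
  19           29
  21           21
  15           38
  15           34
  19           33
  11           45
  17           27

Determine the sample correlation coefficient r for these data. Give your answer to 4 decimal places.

n = 7, Σw = 117, Σz = 227, Σw² = 2023, Σz² = 7725, Σwz = 3653
nΣwz − ΣwΣz = 25571 − 26559 = -988
nΣw² − (Σw)² = 14161 − 13689 = 472; nΣz² − (Σz)² = 54075 − 51529 = 2546
r = -988 / √(472 × 2546) = -988 / 1096.2263 ≈ -0.9013

-0.9013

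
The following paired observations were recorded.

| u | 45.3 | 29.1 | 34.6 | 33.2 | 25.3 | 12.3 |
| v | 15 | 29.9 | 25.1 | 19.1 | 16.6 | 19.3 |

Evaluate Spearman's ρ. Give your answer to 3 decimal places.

Rank u: 6, 3, 5, 4, 2, 1
Rank v: 1, 6, 5, 3, 2, 4
d = rank(u) − rank(v): 5, -3, 0, 1, 0, -3; Σd² = 44
ρ = 1 − 6Σd² / [n(n²−1)] = 1 − 6×44 / (6×35) = 1 − 264/210 ≈ -0.257

-0.257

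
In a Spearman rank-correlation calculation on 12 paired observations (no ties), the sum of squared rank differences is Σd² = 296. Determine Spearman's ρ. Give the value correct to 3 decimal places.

-0.035

ρ = 1 − 6Σd² / [n(n²−1)] = 1 − 6×296 / (12×143)
  = 1 − 1776/1716 = 1 − 1.0350 ≈ -0.035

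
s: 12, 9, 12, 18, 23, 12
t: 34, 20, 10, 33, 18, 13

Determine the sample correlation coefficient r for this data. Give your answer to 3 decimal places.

n = 6, Σs = 86, Σt = 128, Σs² = 1366, Σt² = 3238, Σst = 1872
nΣst − ΣsΣt = 11232 − 11008 = 224
nΣs² − (Σs)² = 8196 − 7396 = 800; nΣt² − (Σt)² = 19428 − 16384 = 3044
r = 224 / √(800 × 3044) = 224 / 1560.5127 ≈ 0.144

0.144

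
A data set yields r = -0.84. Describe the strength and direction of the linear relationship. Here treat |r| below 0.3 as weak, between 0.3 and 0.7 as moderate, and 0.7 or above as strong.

strong negative

r = -0.84 < 0 so the relationship is negative.
|r| = 0.84, which falls in the strong range.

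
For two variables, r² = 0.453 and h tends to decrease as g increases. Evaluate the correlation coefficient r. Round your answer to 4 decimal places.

-0.6731

|r| = √0.453 = 0.6731
The association is negative, so r = −0.6731.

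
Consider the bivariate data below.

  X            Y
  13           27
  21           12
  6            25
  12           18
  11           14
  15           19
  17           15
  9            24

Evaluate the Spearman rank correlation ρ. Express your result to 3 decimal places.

-0.524

Rank X: 5, 8, 1, 4, 3, 6, 7, 2
Rank Y: 8, 1, 7, 4, 2, 5, 3, 6
d = rank(X) − rank(Y): -3, 7, -6, 0, 1, 1, 4, -4; Σd² = 128
ρ = 1 − 6Σd² / [n(n²−1)] = 1 − 6×128 / (8×63) = 1 − 768/504 ≈ -0.524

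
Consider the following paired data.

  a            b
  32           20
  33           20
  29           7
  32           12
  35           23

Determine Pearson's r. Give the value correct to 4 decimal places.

0.8940

n = 5, Σa = 161, Σb = 82, Σa² = 5203, Σb² = 1522, Σab = 2692
nΣab − ΣaΣb = 13460 − 13202 = 258
nΣa² − (Σa)² = 26015 − 25921 = 94; nΣb² − (Σb)² = 7610 − 6724 = 886
r = 258 / √(94 × 886) = 258 / 288.5897 ≈ 0.8940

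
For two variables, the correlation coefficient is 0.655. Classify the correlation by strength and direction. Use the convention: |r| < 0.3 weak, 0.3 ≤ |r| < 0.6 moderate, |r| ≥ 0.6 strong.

strong positive

r = 0.655 > 0 so the relationship is positive.
|r| = 0.655, which falls in the strong range.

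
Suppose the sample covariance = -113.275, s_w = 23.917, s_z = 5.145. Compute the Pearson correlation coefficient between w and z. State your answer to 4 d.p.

r = Cov(w,z) / (s_w · s_z) = -113.275 / (23.917 × 5.145)
  = -113.275 / 123.0530 ≈ -0.9205

-0.9205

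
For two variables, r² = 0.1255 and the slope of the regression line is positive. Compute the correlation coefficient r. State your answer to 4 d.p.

|r| = √0.1255 = 0.3543
The association is positive, so r = 0.3543.

0.3543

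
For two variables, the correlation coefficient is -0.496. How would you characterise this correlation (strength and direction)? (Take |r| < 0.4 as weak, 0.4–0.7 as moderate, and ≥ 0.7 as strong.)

moderate negative

r = -0.496 < 0 so the relationship is negative.
|r| = 0.496, which falls in the moderate range.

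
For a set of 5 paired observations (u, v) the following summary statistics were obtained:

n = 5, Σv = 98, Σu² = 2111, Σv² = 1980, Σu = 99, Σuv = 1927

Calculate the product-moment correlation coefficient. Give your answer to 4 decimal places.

r = (nΣuv − ΣuΣv) / √[(nΣu² − (Σu)²)(nΣv² − (Σv)²)]
Numerator: 5×1927 − 99×98 = -67
Denominator: √[(10555 − 9801)(9900 − 9604)] = √[754 × 296] = 472.4235
r = -67 / 472.4235 ≈ -0.1418

-0.1418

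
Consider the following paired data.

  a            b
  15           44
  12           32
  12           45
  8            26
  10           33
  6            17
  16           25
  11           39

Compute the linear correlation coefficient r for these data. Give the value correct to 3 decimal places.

0.512

n = 8, Σa = 90, Σb = 261, Σa² = 1090, Σb² = 9185, Σab = 3053
nΣab − ΣaΣb = 24424 − 23490 = 934
nΣa² − (Σa)² = 8720 − 8100 = 620; nΣb² − (Σb)² = 73480 − 68121 = 5359
r = 934 / √(620 × 5359) = 934 / 1822.7946 ≈ 0.512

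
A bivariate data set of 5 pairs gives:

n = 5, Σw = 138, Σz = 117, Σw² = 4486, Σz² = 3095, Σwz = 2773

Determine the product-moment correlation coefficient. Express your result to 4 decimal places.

-0.9276

r = (nΣwz − ΣwΣz) / √[(nΣw² − (Σw)²)(nΣz² − (Σz)²)]
Numerator: 5×2773 − 138×117 = -2281
Denominator: √[(22430 − 19044)(15475 − 13689)] = √[3386 × 1786] = 2459.1454
r = -2281 / 2459.1454 ≈ -0.9276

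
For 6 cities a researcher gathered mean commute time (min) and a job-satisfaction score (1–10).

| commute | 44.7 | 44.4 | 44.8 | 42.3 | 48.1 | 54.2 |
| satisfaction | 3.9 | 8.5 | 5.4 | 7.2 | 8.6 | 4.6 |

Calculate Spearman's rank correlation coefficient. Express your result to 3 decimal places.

Rank commute: 3, 2, 4, 1, 5, 6
Rank satisfaction: 1, 5, 3, 4, 6, 2
d = rank(commute) − rank(satisfaction): 2, -3, 1, -3, -1, 4; Σd² = 40
ρ = 1 − 6Σd² / [n(n²−1)] = 1 − 6×40 / (6×35) = 1 − 240/210 ≈ -0.143

-0.143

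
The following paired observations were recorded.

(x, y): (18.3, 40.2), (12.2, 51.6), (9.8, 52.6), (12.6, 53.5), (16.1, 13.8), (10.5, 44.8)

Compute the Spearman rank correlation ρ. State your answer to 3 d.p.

Rank x: 6, 3, 1, 4, 5, 2
Rank y: 2, 4, 5, 6, 1, 3
d = rank(x) − rank(y): 4, -1, -4, -2, 4, -1; Σd² = 54
ρ = 1 − 6Σd² / [n(n²−1)] = 1 − 6×54 / (6×35) = 1 − 324/210 ≈ -0.543

-0.543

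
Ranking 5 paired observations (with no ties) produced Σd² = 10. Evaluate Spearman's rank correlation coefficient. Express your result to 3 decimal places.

ρ = 1 − 6Σd² / [n(n²−1)] = 1 − 6×10 / (5×24)
  = 1 − 60/120 = 1 − 0.5000 ≈ 0.500

0.500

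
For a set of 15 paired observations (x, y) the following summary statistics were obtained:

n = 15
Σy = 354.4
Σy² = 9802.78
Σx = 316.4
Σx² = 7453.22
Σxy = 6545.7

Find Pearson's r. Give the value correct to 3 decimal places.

r = (nΣxy − ΣxΣy) / √[(nΣx² − (Σx)²)(nΣy² − (Σy)²)]
Numerator: 15×6545.7 − 316.4×354.4 = -13946.66
Denominator: √[(111798.3 − 100108.96)(147041.7 − 125599.36)] = √[11689.34 × 21442.34] = 15831.8288
r = -13946.66 / 15831.8288 ≈ -0.881

-0.881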